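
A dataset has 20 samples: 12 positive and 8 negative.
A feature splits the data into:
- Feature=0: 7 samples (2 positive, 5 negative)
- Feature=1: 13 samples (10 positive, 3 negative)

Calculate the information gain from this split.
0.1623 bits

Information Gain = H(Y) - H(Y|Feature)

Before split:
P(positive) = 12/20 = 0.6000
H(Y) = 0.9710 bits

After split:
Feature=0: H = 0.8631 bits (weight = 7/20)
Feature=1: H = 0.7793 bits (weight = 13/20)
H(Y|Feature) = (7/20)×0.8631 + (13/20)×0.7793 = 0.8087 bits

Information Gain = 0.9710 - 0.8087 = 0.1623 bits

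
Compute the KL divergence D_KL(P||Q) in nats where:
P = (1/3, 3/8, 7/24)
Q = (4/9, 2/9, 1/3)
0.0614 nats

KL divergence: D_KL(P||Q) = Σ p(x) log(p(x)/q(x))

Computing term by term:
  x=0: 1/3 × log_e[(1/3)/(4/9)] = 1/3 × -0.2877 = -0.0959
  x=1: 3/8 × log_e[(3/8)/(2/9)] = 3/8 × 0.5232 = 0.1962
  x=2: 7/24 × log_e[(7/24)/(1/3)] = 7/24 × -0.1335 = -0.0389

D_KL(P||Q) = 0.0614 nats

Note: KL divergence is always non-negative and equals 0 iff P = Q.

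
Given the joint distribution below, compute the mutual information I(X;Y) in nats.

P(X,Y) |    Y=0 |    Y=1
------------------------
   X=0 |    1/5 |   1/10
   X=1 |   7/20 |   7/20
0.0120 nats

Mutual information: I(X;Y) = H(X) + H(Y) - H(X,Y)

Marginals:
P(X) = (3/10, 7/10), H(X) = 0.6109 nats
P(Y) = (11/20, 9/20), H(Y) = 0.6881 nats

Joint entropy: H(X,Y) = 1.2870 nats

I(X;Y) = 0.6109 + 0.6881 - 1.2870 = 0.0120 nats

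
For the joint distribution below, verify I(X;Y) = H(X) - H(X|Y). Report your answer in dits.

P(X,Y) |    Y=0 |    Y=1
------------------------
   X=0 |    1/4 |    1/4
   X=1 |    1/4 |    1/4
I(X;Y) = 0.0000 dits

Mutual information has multiple equivalent forms:
- I(X;Y) = H(X) - H(X|Y)
- I(X;Y) = H(Y) - H(Y|X)
- I(X;Y) = H(X) + H(Y) - H(X,Y)

Computing all quantities:
H(X) = 0.3010, H(Y) = 0.3010, H(X,Y) = 0.6021
H(X|Y) = 0.3010, H(Y|X) = 0.3010

Verification:
H(X) - H(X|Y) = 0.3010 - 0.3010 = 0.0000
H(Y) - H(Y|X) = 0.3010 - 0.3010 = 0.0000
H(X) + H(Y) - H(X,Y) = 0.3010 + 0.3010 - 0.6021 = 0.0000

All forms give I(X;Y) = 0.0000 dits. ✓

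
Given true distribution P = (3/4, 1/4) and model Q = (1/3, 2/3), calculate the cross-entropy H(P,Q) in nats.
0.9253 nats

Cross-entropy: H(P,Q) = -Σ p(x) log q(x)

Alternatively: H(P,Q) = H(P) + D_KL(P||Q)
H(P) = 0.5623 nats
D_KL(P||Q) = 0.3630 nats

H(P,Q) = 0.5623 + 0.3630 = 0.9253 nats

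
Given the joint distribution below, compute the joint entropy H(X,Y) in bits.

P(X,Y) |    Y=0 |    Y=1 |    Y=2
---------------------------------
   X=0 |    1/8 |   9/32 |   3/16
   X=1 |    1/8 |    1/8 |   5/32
2.5110 bits

Joint entropy is H(X,Y) = -Σ_{x,y} p(x,y) log p(x,y).

Summing over all non-zero entries:
H(X,Y) = -[1/8·log_2(1/8) + 9/32·log_2(9/32) + 3/16·log_2(3/16) + 1/8·log_2(1/8) + 1/8·log_2(1/8) + 5/32·log_2(5/32)]
H(X,Y) = 2.5110 bits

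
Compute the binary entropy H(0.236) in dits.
0.2373 dits

The binary entropy function is:
H(p) = -p log(p) - (1-p) log(1-p)

H(0.236) = -0.236 × log_10(0.236) - 0.764 × log_10(0.764)
H(0.236) = 0.2373 dits

Note: Binary entropy is maximized at p=0.5 (H=1 bit) and minimized at p=0 or p=1 (H=0).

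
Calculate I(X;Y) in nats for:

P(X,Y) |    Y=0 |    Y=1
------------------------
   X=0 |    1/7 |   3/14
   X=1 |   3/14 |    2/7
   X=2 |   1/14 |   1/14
0.0021 nats

Mutual information: I(X;Y) = H(X) + H(Y) - H(X,Y)

Marginals:
P(X) = (5/14, 1/2, 1/7), H(X) = 0.9923 nats
P(Y) = (3/7, 4/7), H(Y) = 0.6829 nats

Joint entropy: H(X,Y) = 1.6731 nats

I(X;Y) = 0.9923 + 0.6829 - 1.6731 = 0.0021 nats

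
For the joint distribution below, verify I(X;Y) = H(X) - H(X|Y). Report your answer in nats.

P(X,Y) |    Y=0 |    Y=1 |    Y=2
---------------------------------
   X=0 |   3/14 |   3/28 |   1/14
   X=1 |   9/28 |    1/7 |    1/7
I(X;Y) = 0.0023 nats

Mutual information has multiple equivalent forms:
- I(X;Y) = H(X) - H(X|Y)
- I(X;Y) = H(Y) - H(Y|X)
- I(X;Y) = H(X) + H(Y) - H(X,Y)

Computing all quantities:
H(X) = 0.6700, H(Y) = 1.0110, H(X,Y) = 1.6787
H(X|Y) = 0.6677, H(Y|X) = 1.0087

Verification:
H(X) - H(X|Y) = 0.6700 - 0.6677 = 0.0023
H(Y) - H(Y|X) = 1.0110 - 1.0087 = 0.0023
H(X) + H(Y) - H(X,Y) = 0.6700 + 1.0110 - 1.6787 = 0.0023

All forms give I(X;Y) = 0.0023 nats. ✓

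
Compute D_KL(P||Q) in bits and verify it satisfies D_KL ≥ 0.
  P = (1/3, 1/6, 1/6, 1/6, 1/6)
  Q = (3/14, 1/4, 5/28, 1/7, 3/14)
0.0750 bits

KL divergence satisfies the Gibbs inequality: D_KL(P||Q) ≥ 0 for all distributions P, Q.

D_KL(P||Q) = Σ p(x) log(p(x)/q(x))
Term by term:
  x=0: 1/3 × log_2[(1/3)/(3/14)] = 0.2125
  x=1: 1/6 × log_2[(1/6)/(1/4)] = -0.0975
  x=2: 1/6 × log_2[(1/6)/(5/28)] = -0.0166
  x=3: 1/6 × log_2[(1/6)/(1/7)] = 0.0371
  x=4: 1/6 × log_2[(1/6)/(3/14)] = -0.0604
D_KL(P||Q) = 0.0750 bits

D_KL(P||Q) = 0.0750 ≥ 0 ✓

This non-negativity is a fundamental property: relative entropy cannot be negative because it measures how different Q is from P.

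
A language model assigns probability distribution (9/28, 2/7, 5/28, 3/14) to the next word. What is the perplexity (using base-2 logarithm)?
3.8981

Perplexity is 2^H (or exp(H) for natural log).

First, H = -Σ p log p = 1.9628 bits
Perplexity = 2^1.9628 = 3.8981

Interpretation: The model's uncertainty is equivalent to choosing uniformly among 3.9 options.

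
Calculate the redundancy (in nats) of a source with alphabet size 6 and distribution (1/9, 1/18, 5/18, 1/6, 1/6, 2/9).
0.0997 nats

Redundancy measures how far a source is from maximum entropy:
R = H_max - H(X)

Maximum entropy for 6 symbols: H_max = log_e(6) = 1.7918 nats
Actual entropy: H(X) = 1.6920 nats
Redundancy: R = 1.7918 - 1.6920 = 0.0997 nats

This redundancy represents potential for compression: the source could be compressed by 0.0997 nats per symbol.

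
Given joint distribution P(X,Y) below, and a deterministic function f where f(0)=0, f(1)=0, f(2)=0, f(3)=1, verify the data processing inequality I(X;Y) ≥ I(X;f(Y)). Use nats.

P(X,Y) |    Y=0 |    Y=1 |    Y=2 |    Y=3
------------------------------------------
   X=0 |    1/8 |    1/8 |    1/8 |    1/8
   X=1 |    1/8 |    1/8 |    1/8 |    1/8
I(X;Y) = 0.0000, I(X;f(Y)) = 0.0000, inequality holds: 0.0000 ≥ 0.0000

Data Processing Inequality: For any Markov chain X → Y → Z, we have I(X;Y) ≥ I(X;Z).

Here Z = f(Y) is a deterministic function of Y, forming X → Y → Z.

Original I(X;Y) = 0.0000 nats

After applying f:
P(X,Z) where Z=f(Y):
- P(X,Z=0) = P(X,Y=0) + P(X,Y=1) + P(X,Y=2)
- P(X,Z=1) = P(X,Y=3)

I(X;Z) = I(X;f(Y)) = 0.0000 nats

Verification: 0.0000 ≥ 0.0000 ✓

Information cannot be created by processing; the function f can only lose information about X.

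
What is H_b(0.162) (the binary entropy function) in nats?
0.4430 nats

The binary entropy function is:
H(p) = -p log(p) - (1-p) log(1-p)

H(0.162) = -0.162 × log_e(0.162) - 0.838 × log_e(0.838)
H(0.162) = 0.4430 nats

Note: Binary entropy is maximized at p=0.5 (H=1 bit) and minimized at p=0 or p=1 (H=0).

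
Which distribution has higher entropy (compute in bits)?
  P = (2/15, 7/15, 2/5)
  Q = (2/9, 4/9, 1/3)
Q

Computing entropies in bits:
H(P) = 1.4295
H(Q) = 1.5305

Distribution Q has higher entropy.

Intuition: The distribution closer to uniform (more spread out) has higher entropy.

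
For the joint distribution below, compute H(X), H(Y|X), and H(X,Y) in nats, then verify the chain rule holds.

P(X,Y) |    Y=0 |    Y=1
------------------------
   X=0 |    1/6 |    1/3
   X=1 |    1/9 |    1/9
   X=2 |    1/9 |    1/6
H(X,Y) = 1.6959, H(X) = 1.0366, H(Y|X) = 0.6592 (all in nats)

Chain rule: H(X,Y) = H(X) + H(Y|X)

Left side — joint entropy directly:
H(X,Y) = -Σ p(x,y) log p(x,y) = 1.6959 nats

Right side — compute H(Y|X) from the conditional distributions:
P(X) = (1/2, 2/9, 5/18), so H(X) = 1.0366 nats
H(Y|X) = Σ_x P(X=x) · H(Y|X=x):
  P(Y|X=0) = (1/3, 2/3), H(Y|X=0) = 0.6365, weight P(X=0) = 1/2
  P(Y|X=1) = (1/2, 1/2), H(Y|X=1) = 0.6931, weight P(X=1) = 2/9
  P(Y|X=2) = (2/5, 3/5), H(Y|X=2) = 0.6730, weight P(X=2) = 5/18
H(Y|X) = 0.6592 nats

H(X) + H(Y|X) = 1.0366 + 0.6592 = 1.6959 nats

Both sides equal 1.6959 nats. ✓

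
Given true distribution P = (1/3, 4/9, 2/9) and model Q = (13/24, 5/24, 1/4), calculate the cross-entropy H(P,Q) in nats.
1.2096 nats

Cross-entropy: H(P,Q) = -Σ p(x) log q(x)

Alternatively: H(P,Q) = H(P) + D_KL(P||Q)
H(P) = 1.0609 nats
D_KL(P||Q) = 0.1487 nats

H(P,Q) = 1.0609 + 0.1487 = 1.2096 nats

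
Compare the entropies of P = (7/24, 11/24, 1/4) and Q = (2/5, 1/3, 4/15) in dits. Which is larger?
Q

Computing entropies in dits:
H(P) = 0.4619
H(Q) = 0.4713

Distribution Q has higher entropy.

Intuition: The distribution closer to uniform (more spread out) has higher entropy.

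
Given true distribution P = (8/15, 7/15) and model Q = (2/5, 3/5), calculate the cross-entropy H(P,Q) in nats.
0.7271 nats

Cross-entropy: H(P,Q) = -Σ p(x) log q(x)

Alternatively: H(P,Q) = H(P) + D_KL(P||Q)
H(P) = 0.6909 nats
D_KL(P||Q) = 0.0362 nats

H(P,Q) = 0.6909 + 0.0362 = 0.7271 nats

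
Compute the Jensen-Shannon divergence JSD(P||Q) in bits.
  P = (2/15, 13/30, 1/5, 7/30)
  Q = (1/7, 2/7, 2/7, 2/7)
0.0185 bits

Jensen-Shannon divergence is:
JSD(P||Q) = 0.5 × D_KL(P||M) + 0.5 × D_KL(Q||M)
where M = 0.5 × (P + Q) is the mixture distribution.

M = 0.5 × (2/15, 13/30, 1/5, 7/30) + 0.5 × (1/7, 2/7, 2/7, 2/7) = (0.138095, 0.359524, 0.242857, 0.259524)

D_KL(P||M) = 0.0182 bits
D_KL(Q||M) = 0.0189 bits

JSD(P||Q) = 0.5 × 0.0182 + 0.5 × 0.0189 = 0.0185 bits

Unlike KL divergence, JSD is symmetric and bounded: 0 ≤ JSD ≤ log(2).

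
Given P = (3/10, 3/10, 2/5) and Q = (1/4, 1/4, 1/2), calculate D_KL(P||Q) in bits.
0.0290 bits

KL divergence: D_KL(P||Q) = Σ p(x) log(p(x)/q(x))

Computing term by term:
  x=0: 3/10 × log_2[(3/10)/(1/4)] = 3/10 × 0.2630 = 0.0789
  x=1: 3/10 × log_2[(3/10)/(1/4)] = 3/10 × 0.2630 = 0.0789
  x=2: 2/5 × log_2[(2/5)/(1/2)] = 2/5 × -0.3219 = -0.1288

D_KL(P||Q) = 0.0290 bits

Note: KL divergence is always non-negative and equals 0 iff P = Q.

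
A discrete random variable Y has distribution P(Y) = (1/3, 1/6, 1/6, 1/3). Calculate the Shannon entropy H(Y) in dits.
0.5775 dits

Shannon entropy is H(X) = -Σ p(x) log p(x).

For P = (1/3, 1/6, 1/6, 1/3):
H = -1/3 × log_10(1/3) -1/6 × log_10(1/6) -1/6 × log_10(1/6) -1/3 × log_10(1/3)
H = 0.5775 dits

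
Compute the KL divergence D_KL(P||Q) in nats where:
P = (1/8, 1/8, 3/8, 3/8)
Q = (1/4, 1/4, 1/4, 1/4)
0.1308 nats

KL divergence: D_KL(P||Q) = Σ p(x) log(p(x)/q(x))

Computing term by term:
  x=0: 1/8 × log_e[(1/8)/(1/4)] = 1/8 × -0.6931 = -0.0866
  x=1: 1/8 × log_e[(1/8)/(1/4)] = 1/8 × -0.6931 = -0.0866
  x=2: 3/8 × log_e[(3/8)/(1/4)] = 3/8 × 0.4055 = 0.1520
  x=3: 3/8 × log_e[(3/8)/(1/4)] = 3/8 × 0.4055 = 0.1520

D_KL(P||Q) = 0.1308 nats

Note: KL divergence is always non-negative and equals 0 iff P = Q.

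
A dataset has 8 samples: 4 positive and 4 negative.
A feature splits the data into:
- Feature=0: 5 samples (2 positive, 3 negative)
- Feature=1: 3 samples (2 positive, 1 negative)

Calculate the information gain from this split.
0.0488 bits

Information Gain = H(Y) - H(Y|Feature)

Before split:
P(positive) = 4/8 = 0.5000
H(Y) = 1.0000 bits

After split:
Feature=0: H = 0.9710 bits (weight = 5/8)
Feature=1: H = 0.9183 bits (weight = 3/8)
H(Y|Feature) = (5/8)×0.9710 + (3/8)×0.9183 = 0.9512 bits

Information Gain = 1.0000 - 0.9512 = 0.0488 bits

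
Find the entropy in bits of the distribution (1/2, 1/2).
1.0000 bits

Shannon entropy is H(X) = -Σ p(x) log p(x).

For P = (1/2, 1/2):
H = -1/2 × log_2(1/2) -1/2 × log_2(1/2)
H = 1.0000 bits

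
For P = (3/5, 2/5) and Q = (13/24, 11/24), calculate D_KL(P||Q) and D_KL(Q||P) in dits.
D_KL(P||Q) = 0.0030, D_KL(Q||P) = 0.0030

KL divergence is not symmetric: D_KL(P||Q) ≠ D_KL(Q||P) in general.

D_KL(P||Q) = 0.0030 dits
D_KL(Q||P) = 0.0030 dits

In this case they happen to be equal (to 4 decimal places).

This asymmetry is why KL divergence is not a true distance metric.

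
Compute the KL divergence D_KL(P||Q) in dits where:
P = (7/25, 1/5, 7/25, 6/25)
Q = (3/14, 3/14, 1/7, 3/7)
0.0479 dits

KL divergence: D_KL(P||Q) = Σ p(x) log(p(x)/q(x))

Computing term by term:
  x=0: 7/25 × log_10[(7/25)/(3/14)] = 7/25 × 0.1162 = 0.0325
  x=1: 1/5 × log_10[(1/5)/(3/14)] = 1/5 × -0.0300 = -0.0060
  x=2: 7/25 × log_10[(7/25)/(1/7)] = 7/25 × 0.2923 = 0.0818
  x=3: 6/25 × log_10[(6/25)/(3/7)] = 6/25 × -0.2518 = -0.0604

D_KL(P||Q) = 0.0479 dits

Note: KL divergence is always non-negative and equals 0 iff P = Q.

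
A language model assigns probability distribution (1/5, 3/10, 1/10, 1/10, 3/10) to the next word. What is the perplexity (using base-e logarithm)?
4.5032

Perplexity is e^H (or exp(H) for natural log).

First, H = -Σ p log p = 1.5048 nats
Perplexity = e^1.5048 = 4.5032

Interpretation: The model's uncertainty is equivalent to choosing uniformly among 4.5 options.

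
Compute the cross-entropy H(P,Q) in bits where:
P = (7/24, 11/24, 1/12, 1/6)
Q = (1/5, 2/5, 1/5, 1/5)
1.8636 bits

Cross-entropy: H(P,Q) = -Σ p(x) log q(x)

Alternatively: H(P,Q) = H(P) + D_KL(P||Q)
H(P) = 1.7639 bits
D_KL(P||Q) = 0.0997 bits

H(P,Q) = 1.7639 + 0.0997 = 1.8636 bits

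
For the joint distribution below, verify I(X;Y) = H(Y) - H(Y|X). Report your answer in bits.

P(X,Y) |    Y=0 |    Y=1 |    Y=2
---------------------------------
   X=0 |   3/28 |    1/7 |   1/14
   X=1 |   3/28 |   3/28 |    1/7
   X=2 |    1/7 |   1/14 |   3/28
I(X;Y) = 0.0382 bits

Mutual information has multiple equivalent forms:
- I(X;Y) = H(X) - H(X|Y)
- I(X;Y) = H(Y) - H(Y|X)
- I(X;Y) = H(X) + H(Y) - H(X,Y)

Computing all quantities:
H(X) = 1.5831, H(Y) = 1.5831, H(X,Y) = 3.1281
H(X|Y) = 1.5449, H(Y|X) = 1.5449

Verification:
H(X) - H(X|Y) = 1.5831 - 1.5449 = 0.0382
H(Y) - H(Y|X) = 1.5831 - 1.5449 = 0.0382
H(X) + H(Y) - H(X,Y) = 1.5831 + 1.5831 - 3.1281 = 0.0382

All forms give I(X;Y) = 0.0382 bits. ✓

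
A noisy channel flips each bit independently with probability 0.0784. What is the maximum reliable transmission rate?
0.6035 bits

For a binary symmetric channel (BSC) with error probability p:
Capacity C = 1 - H(p) bits per symbol

where H(p) = -p log₂(p) - (1-p) log₂(1-p) is the binary entropy function.

H(0.0784) = 0.3965 bits
C = 1 - 0.3965 = 0.6035 bits per symbol

This means we can reliably transmit up to 0.6035 bits of information per channel use.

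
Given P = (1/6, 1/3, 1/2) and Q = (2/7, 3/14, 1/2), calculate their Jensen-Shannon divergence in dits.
0.0063 dits

Jensen-Shannon divergence is:
JSD(P||Q) = 0.5 × D_KL(P||M) + 0.5 × D_KL(Q||M)
where M = 0.5 × (P + Q) is the mixture distribution.

M = 0.5 × (1/6, 1/3, 1/2) + 0.5 × (2/7, 3/14, 1/2) = (0.22619, 0.27381, 1/2)

D_KL(P||M) = 0.0064 dits
D_KL(Q||M) = 0.0062 dits

JSD(P||Q) = 0.5 × 0.0064 + 0.5 × 0.0062 = 0.0063 dits

Unlike KL divergence, JSD is symmetric and bounded: 0 ≤ JSD ≤ log(2).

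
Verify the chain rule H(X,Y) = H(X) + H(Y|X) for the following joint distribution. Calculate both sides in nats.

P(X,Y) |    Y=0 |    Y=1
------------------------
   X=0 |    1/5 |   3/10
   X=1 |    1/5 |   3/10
H(X,Y) = 1.3662, H(X) = 0.6931, H(Y|X) = 0.6730 (all in nats)

Chain rule: H(X,Y) = H(X) + H(Y|X)

Left side — joint entropy directly:
H(X,Y) = -Σ p(x,y) log p(x,y) = 1.3662 nats

Right side — compute H(Y|X) from the conditional distributions:
P(X) = (1/2, 1/2), so H(X) = 0.6931 nats
H(Y|X) = Σ_x P(X=x) · H(Y|X=x):
  P(Y|X=0) = (2/5, 3/5), H(Y|X=0) = 0.6730, weight P(X=0) = 1/2
  P(Y|X=1) = (2/5, 3/5), H(Y|X=1) = 0.6730, weight P(X=1) = 1/2
H(Y|X) = 0.6730 nats

H(X) + H(Y|X) = 0.6931 + 0.6730 = 1.3662 nats

Both sides equal 1.3662 nats. ✓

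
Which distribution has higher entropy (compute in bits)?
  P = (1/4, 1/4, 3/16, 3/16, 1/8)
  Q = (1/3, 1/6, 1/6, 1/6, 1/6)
P

Computing entropies in bits:
H(P) = 2.2806
H(Q) = 2.2516

Distribution P has higher entropy.

Intuition: The distribution closer to uniform (more spread out) has higher entropy.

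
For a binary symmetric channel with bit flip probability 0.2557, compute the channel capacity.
0.1798 bits

For a binary symmetric channel (BSC) with error probability p:
Capacity C = 1 - H(p) bits per symbol

where H(p) = -p log₂(p) - (1-p) log₂(1-p) is the binary entropy function.

H(0.2557) = 0.8202 bits
C = 1 - 0.8202 = 0.1798 bits per symbol

This means we can reliably transmit up to 0.1798 bits of information per channel use.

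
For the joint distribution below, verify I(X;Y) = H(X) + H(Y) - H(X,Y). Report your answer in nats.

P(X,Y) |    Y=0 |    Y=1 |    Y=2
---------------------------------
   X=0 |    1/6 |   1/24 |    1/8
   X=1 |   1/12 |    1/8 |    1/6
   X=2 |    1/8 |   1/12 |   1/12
I(X;Y) = 0.0449 nats

Mutual information has multiple equivalent forms:
- I(X;Y) = H(X) - H(X|Y)
- I(X;Y) = H(Y) - H(Y|X)
- I(X;Y) = H(X) + H(Y) - H(X,Y)

Computing all quantities:
H(X) = 1.0934, H(Y) = 1.0822, H(X,Y) = 2.1307
H(X|Y) = 1.0485, H(Y|X) = 1.0373

Verification:
H(X) - H(X|Y) = 1.0934 - 1.0485 = 0.0449
H(Y) - H(Y|X) = 1.0822 - 1.0373 = 0.0449
H(X) + H(Y) - H(X,Y) = 1.0934 + 1.0822 - 2.1307 = 0.0449

All forms give I(X;Y) = 0.0449 nats. ✓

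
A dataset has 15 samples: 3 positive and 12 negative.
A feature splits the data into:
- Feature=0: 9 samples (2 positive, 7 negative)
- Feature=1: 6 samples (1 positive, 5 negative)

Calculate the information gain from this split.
0.0034 bits

Information Gain = H(Y) - H(Y|Feature)

Before split:
P(positive) = 3/15 = 0.2000
H(Y) = 0.7219 bits

After split:
Feature=0: H = 0.7642 bits (weight = 9/15)
Feature=1: H = 0.6500 bits (weight = 6/15)
H(Y|Feature) = (9/15)×0.7642 + (6/15)×0.6500 = 0.7185 bits

Information Gain = 0.7219 - 0.7185 = 0.0034 bits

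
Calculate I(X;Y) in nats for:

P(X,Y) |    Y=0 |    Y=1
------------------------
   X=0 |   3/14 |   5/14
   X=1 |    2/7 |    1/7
0.0423 nats

Mutual information: I(X;Y) = H(X) + H(Y) - H(X,Y)

Marginals:
P(X) = (4/7, 3/7), H(X) = 0.6829 nats
P(Y) = (1/2, 1/2), H(Y) = 0.6931 nats

Joint entropy: H(X,Y) = 1.3337 nats

I(X;Y) = 0.6829 + 0.6931 - 1.3337 = 0.0423 nats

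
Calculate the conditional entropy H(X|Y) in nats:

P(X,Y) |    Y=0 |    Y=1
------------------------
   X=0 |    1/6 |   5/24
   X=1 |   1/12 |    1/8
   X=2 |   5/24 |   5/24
1.0563 nats

Using the chain rule: H(X|Y) = H(X,Y) - H(Y)

First, compute H(X,Y) = 1.7460 nats

Marginal P(Y) = (11/24, 13/24)
H(Y) = 0.6897 nats

H(X|Y) = H(X,Y) - H(Y) = 1.7460 - 0.6897 = 1.0563 nats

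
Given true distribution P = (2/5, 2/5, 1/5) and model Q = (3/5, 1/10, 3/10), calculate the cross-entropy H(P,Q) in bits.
1.9710 bits

Cross-entropy: H(P,Q) = -Σ p(x) log q(x)

Alternatively: H(P,Q) = H(P) + D_KL(P||Q)
H(P) = 1.5219 bits
D_KL(P||Q) = 0.4490 bits

H(P,Q) = 1.5219 + 0.4490 = 1.9710 bits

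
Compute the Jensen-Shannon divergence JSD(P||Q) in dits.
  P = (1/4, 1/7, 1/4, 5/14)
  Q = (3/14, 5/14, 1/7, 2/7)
0.0147 dits

Jensen-Shannon divergence is:
JSD(P||Q) = 0.5 × D_KL(P||M) + 0.5 × D_KL(Q||M)
where M = 0.5 × (P + Q) is the mixture distribution.

M = 0.5 × (1/4, 1/7, 1/4, 5/14) + 0.5 × (3/14, 5/14, 1/7, 2/7) = (0.232143, 1/4, 0.196429, 9/28)

D_KL(P||M) = 0.0159 dits
D_KL(Q||M) = 0.0135 dits

JSD(P||Q) = 0.5 × 0.0159 + 0.5 × 0.0135 = 0.0147 dits

Unlike KL divergence, JSD is symmetric and bounded: 0 ≤ JSD ≤ log(2).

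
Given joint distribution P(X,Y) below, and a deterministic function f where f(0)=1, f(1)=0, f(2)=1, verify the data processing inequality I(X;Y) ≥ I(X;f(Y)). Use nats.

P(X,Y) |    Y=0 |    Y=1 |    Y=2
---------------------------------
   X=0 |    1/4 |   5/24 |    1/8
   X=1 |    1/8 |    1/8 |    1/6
I(X;Y) = 0.0208, I(X;f(Y)) = 0.0018, inequality holds: 0.0208 ≥ 0.0018

Data Processing Inequality: For any Markov chain X → Y → Z, we have I(X;Y) ≥ I(X;Z).

Here Z = f(Y) is a deterministic function of Y, forming X → Y → Z.

Original I(X;Y) = 0.0208 nats

After applying f:
P(X,Z) where Z=f(Y):
- P(X,Z=0) = P(X,Y=1)
- P(X,Z=1) = P(X,Y=0) + P(X,Y=2)

I(X;Z) = I(X;f(Y)) = 0.0018 nats

Verification: 0.0208 ≥ 0.0018 ✓

Information cannot be created by processing; the function f can only lose information about X.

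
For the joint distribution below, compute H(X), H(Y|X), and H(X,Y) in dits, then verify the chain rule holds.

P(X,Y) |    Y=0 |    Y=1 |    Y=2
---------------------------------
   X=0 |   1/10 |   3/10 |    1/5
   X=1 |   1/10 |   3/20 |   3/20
H(X,Y) = 0.7438, H(X) = 0.2923, H(Y|X) = 0.4515 (all in dits)

Chain rule: H(X,Y) = H(X) + H(Y|X)

Left side — joint entropy directly:
H(X,Y) = -Σ p(x,y) log p(x,y) = 0.7438 dits

Right side — compute H(Y|X) from the conditional distributions:
P(X) = (3/5, 2/5), so H(X) = 0.2923 dits
H(Y|X) = Σ_x P(X=x) · H(Y|X=x):
  P(Y|X=0) = (1/6, 1/2, 1/3), H(Y|X=0) = 0.4392, weight P(X=0) = 3/5
  P(Y|X=1) = (1/4, 3/8, 3/8), H(Y|X=1) = 0.4700, weight P(X=1) = 2/5
H(Y|X) = 0.4515 dits

H(X) + H(Y|X) = 0.2923 + 0.4515 = 0.7438 dits

Both sides equal 0.7438 dits. ✓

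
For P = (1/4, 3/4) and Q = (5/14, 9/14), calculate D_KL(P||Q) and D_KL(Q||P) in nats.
D_KL(P||Q) = 0.0264, D_KL(Q||P) = 0.0283

KL divergence is not symmetric: D_KL(P||Q) ≠ D_KL(Q||P) in general.

D_KL(P||Q) = 0.0264 nats
D_KL(Q||P) = 0.0283 nats

No, they are not equal!

This asymmetry is why KL divergence is not a true distance metric.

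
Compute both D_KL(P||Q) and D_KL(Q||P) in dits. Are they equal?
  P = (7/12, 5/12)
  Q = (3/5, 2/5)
D_KL(P||Q) = 0.0003, D_KL(Q||P) = 0.0002

KL divergence is not symmetric: D_KL(P||Q) ≠ D_KL(Q||P) in general.

D_KL(P||Q) = 0.0003 dits
D_KL(Q||P) = 0.0002 dits

No, they are not equal!

This asymmetry is why KL divergence is not a true distance metric.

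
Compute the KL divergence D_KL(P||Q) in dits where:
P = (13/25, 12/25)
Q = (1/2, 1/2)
0.0003 dits

KL divergence: D_KL(P||Q) = Σ p(x) log(p(x)/q(x))

Computing term by term:
  x=0: 13/25 × log_10[(13/25)/(1/2)] = 13/25 × 0.0170 = 0.0089
  x=1: 12/25 × log_10[(12/25)/(1/2)] = 12/25 × -0.0177 = -0.0085

D_KL(P||Q) = 0.0003 dits

Note: KL divergence is always non-negative and equals 0 iff P = Q.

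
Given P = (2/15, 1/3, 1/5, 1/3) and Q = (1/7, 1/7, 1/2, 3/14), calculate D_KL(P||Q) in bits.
0.3423 bits

KL divergence: D_KL(P||Q) = Σ p(x) log(p(x)/q(x))

Computing term by term:
  x=0: 2/15 × log_2[(2/15)/(1/7)] = 2/15 × -0.0995 = -0.0133
  x=1: 1/3 × log_2[(1/3)/(1/7)] = 1/3 × 1.2224 = 0.4075
  x=2: 1/5 × log_2[(1/5)/(1/2)] = 1/5 × -1.3219 = -0.2644
  x=3: 1/3 × log_2[(1/3)/(3/14)] = 1/3 × 0.6374 = 0.2125

D_KL(P||Q) = 0.3423 bits

Note: KL divergence is always non-negative and equals 0 iff P = Q.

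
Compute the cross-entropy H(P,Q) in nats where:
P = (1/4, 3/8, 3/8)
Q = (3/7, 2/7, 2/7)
1.1514 nats

Cross-entropy: H(P,Q) = -Σ p(x) log q(x)

Alternatively: H(P,Q) = H(P) + D_KL(P||Q)
H(P) = 1.0822 nats
D_KL(P||Q) = 0.0692 nats

H(P,Q) = 1.0822 + 0.0692 = 1.1514 nats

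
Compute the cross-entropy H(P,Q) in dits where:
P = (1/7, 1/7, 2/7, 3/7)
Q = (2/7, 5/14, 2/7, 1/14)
0.7882 dits

Cross-entropy: H(P,Q) = -Σ p(x) log q(x)

Alternatively: H(P,Q) = H(P) + D_KL(P||Q)
H(P) = 0.5546 dits
D_KL(P||Q) = 0.2336 dits

H(P,Q) = 0.5546 + 0.2336 = 0.7882 dits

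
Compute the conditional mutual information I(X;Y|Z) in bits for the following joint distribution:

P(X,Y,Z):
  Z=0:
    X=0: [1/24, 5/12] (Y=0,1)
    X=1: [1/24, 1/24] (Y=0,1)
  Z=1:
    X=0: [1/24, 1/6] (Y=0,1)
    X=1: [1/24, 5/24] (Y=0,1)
0.0513 bits

Conditional mutual information: I(X;Y|Z) = H(X|Z) + H(Y|Z) - H(X,Y|Z)

H(Z) = 0.9950
H(X,Z) = 1.7861 → H(X|Z) = 0.7911
H(Y,Z) = 1.6440 → H(Y|Z) = 0.6490
H(X,Y,Z) = 2.3838 → H(X,Y|Z) = 1.3888

I(X;Y|Z) = 0.7911 + 0.6490 - 1.3888 = 0.0513 bits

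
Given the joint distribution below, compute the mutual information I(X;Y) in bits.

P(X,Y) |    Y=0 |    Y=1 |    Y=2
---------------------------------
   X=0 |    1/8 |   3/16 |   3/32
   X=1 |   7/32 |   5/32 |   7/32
0.0323 bits

Mutual information: I(X;Y) = H(X) + H(Y) - H(X,Y)

Marginals:
P(X) = (13/32, 19/32), H(X) = 0.9745 bits
P(Y) = (11/32, 11/32, 5/16), H(Y) = 1.5835 bits

Joint entropy: H(X,Y) = 2.5257 bits

I(X;Y) = 0.9745 + 1.5835 - 2.5257 = 0.0323 bits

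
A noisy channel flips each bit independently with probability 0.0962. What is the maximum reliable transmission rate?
0.5432 bits

For a binary symmetric channel (BSC) with error probability p:
Capacity C = 1 - H(p) bits per symbol

where H(p) = -p log₂(p) - (1-p) log₂(1-p) is the binary entropy function.

H(0.0962) = 0.4568 bits
C = 1 - 0.4568 = 0.5432 bits per symbol

This means we can reliably transmit up to 0.5432 bits of information per channel use.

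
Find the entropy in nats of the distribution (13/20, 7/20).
0.6474 nats

Shannon entropy is H(X) = -Σ p(x) log p(x).

For P = (13/20, 7/20):
H = -13/20 × log_e(13/20) -7/20 × log_e(7/20)
H = 0.6474 nats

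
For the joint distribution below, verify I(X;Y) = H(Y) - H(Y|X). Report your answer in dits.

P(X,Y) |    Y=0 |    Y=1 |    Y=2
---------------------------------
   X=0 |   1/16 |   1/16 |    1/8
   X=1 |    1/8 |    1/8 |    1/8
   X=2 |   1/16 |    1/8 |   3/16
I(X;Y) = 0.0089 dits

Mutual information has multiple equivalent forms:
- I(X;Y) = H(X) - H(X|Y)
- I(X;Y) = H(Y) - H(Y|X)
- I(X;Y) = H(X) + H(Y) - H(X,Y)

Computing all quantities:
H(X) = 0.4700, H(Y) = 0.4654, H(X,Y) = 0.9265
H(X|Y) = 0.4611, H(Y|X) = 0.4565

Verification:
H(X) - H(X|Y) = 0.4700 - 0.4611 = 0.0089
H(Y) - H(Y|X) = 0.4654 - 0.4565 = 0.0089
H(X) + H(Y) - H(X,Y) = 0.4700 + 0.4654 - 0.9265 = 0.0089

All forms give I(X;Y) = 0.0089 dits. ✓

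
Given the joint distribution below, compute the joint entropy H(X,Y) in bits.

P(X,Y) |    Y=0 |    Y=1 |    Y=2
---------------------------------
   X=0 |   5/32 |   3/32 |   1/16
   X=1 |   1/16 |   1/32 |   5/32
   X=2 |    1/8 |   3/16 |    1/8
3.0161 bits

Joint entropy is H(X,Y) = -Σ_{x,y} p(x,y) log p(x,y).

Summing over all non-zero entries:
H(X,Y) = -[5/32·log_2(5/32) + 3/32·log_2(3/32) + 1/16·log_2(1/16) + 1/16·log_2(1/16) + 1/32·log_2(1/32) + 5/32·log_2(5/32) + 1/8·log_2(1/8) + 3/16·log_2(3/16) + 1/8·log_2(1/8)]
H(X,Y) = 3.0161 bits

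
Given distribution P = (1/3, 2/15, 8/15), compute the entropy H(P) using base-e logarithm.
0.9701 nats

Shannon entropy is H(X) = -Σ p(x) log p(x).

For P = (1/3, 2/15, 8/15):
H = -1/3 × log_e(1/3) -2/15 × log_e(2/15) -8/15 × log_e(8/15)
H = 0.9701 nats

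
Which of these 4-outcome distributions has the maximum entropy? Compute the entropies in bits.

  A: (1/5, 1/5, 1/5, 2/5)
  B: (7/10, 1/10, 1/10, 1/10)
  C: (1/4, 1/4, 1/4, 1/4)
C

For a discrete distribution over n outcomes, entropy is maximized by the uniform distribution.

Computing entropies:
H(A) = 1.9219 bits
H(B) = 1.3568 bits
H(C) = 2.0000 bits

The uniform distribution (where all probabilities equal 1/4) achieves the maximum entropy of log_2(4) = 2.0000 bits.

Distribution C has the highest entropy.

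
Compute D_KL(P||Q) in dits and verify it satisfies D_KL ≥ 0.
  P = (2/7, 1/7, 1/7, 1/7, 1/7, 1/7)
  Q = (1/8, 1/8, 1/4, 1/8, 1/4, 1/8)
0.0580 dits

KL divergence satisfies the Gibbs inequality: D_KL(P||Q) ≥ 0 for all distributions P, Q.

D_KL(P||Q) = Σ p(x) log(p(x)/q(x))
Term by term:
  x=0: 2/7 × log_10[(2/7)/(1/8)] = 0.1026
  x=1: 1/7 × log_10[(1/7)/(1/8)] = 0.0083
  x=2: 1/7 × log_10[(1/7)/(1/4)] = -0.0347
  x=3: 1/7 × log_10[(1/7)/(1/8)] = 0.0083
  x=4: 1/7 × log_10[(1/7)/(1/4)] = -0.0347
  x=5: 1/7 × log_10[(1/7)/(1/8)] = 0.0083
D_KL(P||Q) = 0.0580 dits

D_KL(P||Q) = 0.0580 ≥ 0 ✓

This non-negativity is a fundamental property: relative entropy cannot be negative because it measures how different Q is from P.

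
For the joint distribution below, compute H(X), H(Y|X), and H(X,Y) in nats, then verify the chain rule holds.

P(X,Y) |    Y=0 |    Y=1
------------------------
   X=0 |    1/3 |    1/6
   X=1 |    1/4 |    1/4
H(X,Y) = 1.3580, H(X) = 0.6931, H(Y|X) = 0.6648 (all in nats)

Chain rule: H(X,Y) = H(X) + H(Y|X)

Left side — joint entropy directly:
H(X,Y) = -Σ p(x,y) log p(x,y) = 1.3580 nats

Right side — compute H(Y|X) from the conditional distributions:
P(X) = (1/2, 1/2), so H(X) = 0.6931 nats
H(Y|X) = Σ_x P(X=x) · H(Y|X=x):
  P(Y|X=0) = (2/3, 1/3), H(Y|X=0) = 0.6365, weight P(X=0) = 1/2
  P(Y|X=1) = (1/2, 1/2), H(Y|X=1) = 0.6931, weight P(X=1) = 1/2
H(Y|X) = 0.6648 nats

H(X) + H(Y|X) = 0.6931 + 0.6648 = 1.3580 nats

Both sides equal 1.3580 nats. ✓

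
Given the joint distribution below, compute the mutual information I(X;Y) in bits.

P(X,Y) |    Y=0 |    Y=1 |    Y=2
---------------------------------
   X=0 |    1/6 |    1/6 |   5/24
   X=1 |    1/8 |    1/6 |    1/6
0.0026 bits

Mutual information: I(X;Y) = H(X) + H(Y) - H(X,Y)

Marginals:
P(X) = (13/24, 11/24), H(X) = 0.9950 bits
P(Y) = (7/24, 1/3, 3/8), H(Y) = 1.5774 bits

Joint entropy: H(X,Y) = 2.5698 bits

I(X;Y) = 0.9950 + 1.5774 - 2.5698 = 0.0026 bits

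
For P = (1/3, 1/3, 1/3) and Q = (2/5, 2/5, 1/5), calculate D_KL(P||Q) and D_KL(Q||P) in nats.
D_KL(P||Q) = 0.0487, D_KL(Q||P) = 0.0437

KL divergence is not symmetric: D_KL(P||Q) ≠ D_KL(Q||P) in general.

D_KL(P||Q) = 0.0487 nats
D_KL(Q||P) = 0.0437 nats

No, they are not equal!

This asymmetry is why KL divergence is not a true distance metric.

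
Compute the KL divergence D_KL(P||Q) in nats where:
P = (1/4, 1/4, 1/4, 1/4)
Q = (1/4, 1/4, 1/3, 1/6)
0.0294 nats

KL divergence: D_KL(P||Q) = Σ p(x) log(p(x)/q(x))

Computing term by term:
  x=0: 1/4 × log_e[(1/4)/(1/4)] = 1/4 × 0.0000 = 0.0000
  x=1: 1/4 × log_e[(1/4)/(1/4)] = 1/4 × 0.0000 = 0.0000
  x=2: 1/4 × log_e[(1/4)/(1/3)] = 1/4 × -0.2877 = -0.0719
  x=3: 1/4 × log_e[(1/4)/(1/6)] = 1/4 × 0.4055 = 0.1014

D_KL(P||Q) = 0.0294 nats

Note: KL divergence is always non-negative and equals 0 iff P = Q.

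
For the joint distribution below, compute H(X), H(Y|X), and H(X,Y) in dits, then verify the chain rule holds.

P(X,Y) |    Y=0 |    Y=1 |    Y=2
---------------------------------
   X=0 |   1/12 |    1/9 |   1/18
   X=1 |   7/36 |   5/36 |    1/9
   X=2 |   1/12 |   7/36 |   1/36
H(X,Y) = 0.9005, H(X) = 0.4644, H(Y|X) = 0.4362 (all in dits)

Chain rule: H(X,Y) = H(X) + H(Y|X)

Left side — joint entropy directly:
H(X,Y) = -Σ p(x,y) log p(x,y) = 0.9005 dits

Right side — compute H(Y|X) from the conditional distributions:
P(X) = (1/4, 4/9, 11/36), so H(X) = 0.4644 dits
H(Y|X) = Σ_x P(X=x) · H(Y|X=x):
  P(Y|X=0) = (1/3, 4/9, 2/9), H(Y|X=0) = 0.4607, weight P(X=0) = 1/4
  P(Y|X=1) = (7/16, 5/16, 1/4), H(Y|X=1) = 0.4654, weight P(X=1) = 4/9
  P(Y|X=2) = (3/11, 7/11, 1/11), H(Y|X=2) = 0.3735, weight P(X=2) = 11/36
H(Y|X) = 0.4362 dits

H(X) + H(Y|X) = 0.4644 + 0.4362 = 0.9005 dits

Both sides equal 0.9005 dits. ✓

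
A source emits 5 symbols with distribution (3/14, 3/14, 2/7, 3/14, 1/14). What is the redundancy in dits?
0.0316 dits

Redundancy measures how far a source is from maximum entropy:
R = H_max - H(X)

Maximum entropy for 5 symbols: H_max = log_10(5) = 0.6990 dits
Actual entropy: H(X) = 0.6674 dits
Redundancy: R = 0.6990 - 0.6674 = 0.0316 dits

This redundancy represents potential for compression: the source could be compressed by 0.0316 dits per symbol.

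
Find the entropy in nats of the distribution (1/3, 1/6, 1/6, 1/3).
1.3297 nats

Shannon entropy is H(X) = -Σ p(x) log p(x).

For P = (1/3, 1/6, 1/6, 1/3):
H = -1/3 × log_e(1/3) -1/6 × log_e(1/6) -1/6 × log_e(1/6) -1/3 × log_e(1/3)
H = 1.3297 nats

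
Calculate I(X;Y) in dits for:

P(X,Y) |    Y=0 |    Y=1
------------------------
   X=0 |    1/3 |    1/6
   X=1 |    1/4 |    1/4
0.0062 dits

Mutual information: I(X;Y) = H(X) + H(Y) - H(X,Y)

Marginals:
P(X) = (1/2, 1/2), H(X) = 0.3010 dits
P(Y) = (7/12, 5/12), H(Y) = 0.2950 dits

Joint entropy: H(X,Y) = 0.5898 dits

I(X;Y) = 0.3010 + 0.2950 - 0.5898 = 0.0062 dits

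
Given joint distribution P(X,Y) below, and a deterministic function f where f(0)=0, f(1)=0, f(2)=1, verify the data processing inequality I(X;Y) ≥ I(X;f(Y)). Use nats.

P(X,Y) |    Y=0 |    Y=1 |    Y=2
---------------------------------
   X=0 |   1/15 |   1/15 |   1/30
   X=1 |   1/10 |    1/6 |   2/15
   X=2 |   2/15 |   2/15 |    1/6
I(X;Y) = 0.0149, I(X;f(Y)) = 0.0098, inequality holds: 0.0149 ≥ 0.0098

Data Processing Inequality: For any Markov chain X → Y → Z, we have I(X;Y) ≥ I(X;Z).

Here Z = f(Y) is a deterministic function of Y, forming X → Y → Z.

Original I(X;Y) = 0.0149 nats

After applying f:
P(X,Z) where Z=f(Y):
- P(X,Z=0) = P(X,Y=0) + P(X,Y=1)
- P(X,Z=1) = P(X,Y=2)

I(X;Z) = I(X;f(Y)) = 0.0098 nats

Verification: 0.0149 ≥ 0.0098 ✓

Information cannot be created by processing; the function f can only lose information about X.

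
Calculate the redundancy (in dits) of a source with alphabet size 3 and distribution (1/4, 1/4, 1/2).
0.0256 dits

Redundancy measures how far a source is from maximum entropy:
R = H_max - H(X)

Maximum entropy for 3 symbols: H_max = log_10(3) = 0.4771 dits
Actual entropy: H(X) = 0.4515 dits
Redundancy: R = 0.4771 - 0.4515 = 0.0256 dits

This redundancy represents potential for compression: the source could be compressed by 0.0256 dits per symbol.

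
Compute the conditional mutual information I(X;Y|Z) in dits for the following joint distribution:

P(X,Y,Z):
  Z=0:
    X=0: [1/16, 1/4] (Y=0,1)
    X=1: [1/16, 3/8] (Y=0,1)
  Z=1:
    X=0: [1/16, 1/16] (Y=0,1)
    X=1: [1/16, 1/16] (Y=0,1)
0.0009 dits

Conditional mutual information: I(X;Y|Z) = H(X|Z) + H(Y|Z) - H(X,Y|Z)

H(Z) = 0.2442
H(X,Z) = 0.5407 → H(X|Z) = 0.2965
H(Y,Z) = 0.4662 → H(Y|Z) = 0.2220
H(X,Y,Z) = 0.7618 → H(X,Y|Z) = 0.5176

I(X;Y|Z) = 0.2965 + 0.2220 - 0.5176 = 0.0009 dits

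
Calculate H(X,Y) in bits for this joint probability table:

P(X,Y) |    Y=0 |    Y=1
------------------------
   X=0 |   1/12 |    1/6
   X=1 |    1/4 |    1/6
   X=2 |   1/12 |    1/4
2.4591 bits

Joint entropy is H(X,Y) = -Σ_{x,y} p(x,y) log p(x,y).

Summing over all non-zero entries:
H(X,Y) = -[1/12·log_2(1/12) + 1/6·log_2(1/6) + 1/4·log_2(1/4) + 1/6·log_2(1/6) + 1/12·log_2(1/12) + 1/4·log_2(1/4)]
H(X,Y) = 2.4591 bits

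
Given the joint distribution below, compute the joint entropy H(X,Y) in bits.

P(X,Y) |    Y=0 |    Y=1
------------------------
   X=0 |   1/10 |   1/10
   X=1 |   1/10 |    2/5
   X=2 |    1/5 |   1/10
2.3219 bits

Joint entropy is H(X,Y) = -Σ_{x,y} p(x,y) log p(x,y).

Summing over all non-zero entries:
H(X,Y) = -[1/10·log_2(1/10) + 1/10·log_2(1/10) + 1/10·log_2(1/10) + 2/5·log_2(2/5) + 1/5·log_2(1/5) + 1/10·log_2(1/10)]
H(X,Y) = 2.3219 bits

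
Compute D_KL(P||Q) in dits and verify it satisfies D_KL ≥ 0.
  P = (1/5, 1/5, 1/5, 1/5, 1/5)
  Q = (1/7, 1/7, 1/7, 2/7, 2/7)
0.0257 dits

KL divergence satisfies the Gibbs inequality: D_KL(P||Q) ≥ 0 for all distributions P, Q.

D_KL(P||Q) = Σ p(x) log(p(x)/q(x))
Term by term:
  x=0: 1/5 × log_10[(1/5)/(1/7)] = 0.0292
  x=1: 1/5 × log_10[(1/5)/(1/7)] = 0.0292
  x=2: 1/5 × log_10[(1/5)/(1/7)] = 0.0292
  x=3: 1/5 × log_10[(1/5)/(2/7)] = -0.0310
  x=4: 1/5 × log_10[(1/5)/(2/7)] = -0.0310
D_KL(P||Q) = 0.0257 dits

D_KL(P||Q) = 0.0257 ≥ 0 ✓

This non-negativity is a fundamental property: relative entropy cannot be negative because it measures how different Q is from P.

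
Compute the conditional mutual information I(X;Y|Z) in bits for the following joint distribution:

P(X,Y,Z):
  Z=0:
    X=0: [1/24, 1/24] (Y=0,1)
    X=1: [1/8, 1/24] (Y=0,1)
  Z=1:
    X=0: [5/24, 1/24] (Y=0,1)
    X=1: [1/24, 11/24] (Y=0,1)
0.3303 bits

Conditional mutual information: I(X;Y|Z) = H(X|Z) + H(Y|Z) - H(X,Y|Z)

H(Z) = 0.8113
H(X,Z) = 1.7296 → H(X|Z) = 0.9183
H(Y,Z) = 1.7296 → H(Y|Z) = 0.9183
H(X,Y,Z) = 2.3175 → H(X,Y|Z) = 1.5063

I(X;Y|Z) = 0.9183 + 0.9183 - 1.5063 = 0.3303 bits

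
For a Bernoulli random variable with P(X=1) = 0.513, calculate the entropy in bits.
0.9995 bits

The binary entropy function is:
H(p) = -p log(p) - (1-p) log(1-p)

H(0.513) = -0.513 × log_2(0.513) - 0.487 × log_2(0.487)
H(0.513) = 0.9995 bits

Note: Binary entropy is maximized at p=0.5 (H=1 bit) and minimized at p=0 or p=1 (H=0).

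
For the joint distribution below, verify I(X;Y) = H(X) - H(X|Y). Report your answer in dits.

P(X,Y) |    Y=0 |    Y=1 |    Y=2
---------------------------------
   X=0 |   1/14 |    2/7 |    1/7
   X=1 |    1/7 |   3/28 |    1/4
I(X;Y) = 0.0300 dits

Mutual information has multiple equivalent forms:
- I(X;Y) = H(X) - H(X|Y)
- I(X;Y) = H(Y) - H(Y|X)
- I(X;Y) = H(X) + H(Y) - H(X,Y)

Computing all quantities:
H(X) = 0.3010, H(Y) = 0.4622, H(X,Y) = 0.7332
H(X|Y) = 0.2710, H(Y|X) = 0.4322

Verification:
H(X) - H(X|Y) = 0.3010 - 0.2710 = 0.0300
H(Y) - H(Y|X) = 0.4622 - 0.4322 = 0.0300
H(X) + H(Y) - H(X,Y) = 0.3010 + 0.4622 - 0.7332 = 0.0300

All forms give I(X;Y) = 0.0300 dits. ✓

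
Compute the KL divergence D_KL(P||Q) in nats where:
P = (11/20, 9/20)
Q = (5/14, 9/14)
0.0770 nats

KL divergence: D_KL(P||Q) = Σ p(x) log(p(x)/q(x))

Computing term by term:
  x=0: 11/20 × log_e[(11/20)/(5/14)] = 11/20 × 0.4318 = 0.2375
  x=1: 9/20 × log_e[(9/20)/(9/14)] = 9/20 × -0.3567 = -0.1605

D_KL(P||Q) = 0.0770 nats

Note: KL divergence is always non-negative and equals 0 iff P = Q.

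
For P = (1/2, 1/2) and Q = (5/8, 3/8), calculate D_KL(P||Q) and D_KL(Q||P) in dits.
D_KL(P||Q) = 0.0140, D_KL(Q||P) = 0.0137

KL divergence is not symmetric: D_KL(P||Q) ≠ D_KL(Q||P) in general.

D_KL(P||Q) = 0.0140 dits
D_KL(Q||P) = 0.0137 dits

No, they are not equal!

This asymmetry is why KL divergence is not a true distance metric.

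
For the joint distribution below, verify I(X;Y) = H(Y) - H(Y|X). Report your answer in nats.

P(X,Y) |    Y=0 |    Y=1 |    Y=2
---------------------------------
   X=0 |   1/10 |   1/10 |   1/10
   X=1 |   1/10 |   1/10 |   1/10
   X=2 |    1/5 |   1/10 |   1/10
I(X;Y) = 0.0138 nats

Mutual information has multiple equivalent forms:
- I(X;Y) = H(X) - H(X|Y)
- I(X;Y) = H(Y) - H(Y|X)
- I(X;Y) = H(X) + H(Y) - H(X,Y)

Computing all quantities:
H(X) = 1.0889, H(Y) = 1.0889, H(X,Y) = 2.1640
H(X|Y) = 1.0751, H(Y|X) = 1.0751

Verification:
H(X) - H(X|Y) = 1.0889 - 1.0751 = 0.0138
H(Y) - H(Y|X) = 1.0889 - 1.0751 = 0.0138
H(X) + H(Y) - H(X,Y) = 1.0889 + 1.0889 - 2.1640 = 0.0138

All forms give I(X;Y) = 0.0138 nats. ✓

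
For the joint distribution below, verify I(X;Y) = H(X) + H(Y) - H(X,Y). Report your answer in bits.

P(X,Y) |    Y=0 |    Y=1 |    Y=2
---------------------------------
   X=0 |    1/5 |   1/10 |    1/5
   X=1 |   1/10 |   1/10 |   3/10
I(X;Y) = 0.0390 bits

Mutual information has multiple equivalent forms:
- I(X;Y) = H(X) - H(X|Y)
- I(X;Y) = H(Y) - H(Y|X)
- I(X;Y) = H(X) + H(Y) - H(X,Y)

Computing all quantities:
H(X) = 1.0000, H(Y) = 1.4855, H(X,Y) = 2.4464
H(X|Y) = 0.9610, H(Y|X) = 1.4464

Verification:
H(X) - H(X|Y) = 1.0000 - 0.9610 = 0.0390
H(Y) - H(Y|X) = 1.4855 - 1.4464 = 0.0390
H(X) + H(Y) - H(X,Y) = 1.0000 + 1.4855 - 2.4464 = 0.0390

All forms give I(X;Y) = 0.0390 bits. ✓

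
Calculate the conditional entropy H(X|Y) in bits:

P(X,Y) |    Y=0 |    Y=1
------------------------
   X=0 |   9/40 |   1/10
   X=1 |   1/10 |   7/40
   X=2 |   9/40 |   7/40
1.5201 bits

Using the chain rule: H(X|Y) = H(X,Y) - H(Y)

First, compute H(X,Y) = 2.5129 bits

Marginal P(Y) = (11/20, 9/20)
H(Y) = 0.9928 bits

H(X|Y) = H(X,Y) - H(Y) = 2.5129 - 0.9928 = 1.5201 bits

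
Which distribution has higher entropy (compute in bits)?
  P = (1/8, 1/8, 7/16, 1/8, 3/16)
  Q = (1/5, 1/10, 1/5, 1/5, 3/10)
Q

Computing entropies in bits:
H(P) = 2.0996
H(Q) = 2.2464

Distribution Q has higher entropy.

Intuition: The distribution closer to uniform (more spread out) has higher entropy.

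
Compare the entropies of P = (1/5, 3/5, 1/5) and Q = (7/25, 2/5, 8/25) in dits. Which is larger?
Q

Computing entropies in dits:
H(P) = 0.4127
H(Q) = 0.4723

Distribution Q has higher entropy.

Intuition: The distribution closer to uniform (more spread out) has higher entropy.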